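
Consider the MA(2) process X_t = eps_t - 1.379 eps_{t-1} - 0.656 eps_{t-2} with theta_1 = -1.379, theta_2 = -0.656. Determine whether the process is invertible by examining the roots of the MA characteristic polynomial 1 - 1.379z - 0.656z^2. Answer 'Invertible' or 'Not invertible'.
\text{Not invertible}

The MA(q) characteristic polynomial is P(z) = 1 - 1.379z - 0.656z^2.
Invertibility requires all roots to lie outside the unit circle, i.e. |z| > 1 for every root.
Set 1 + (-1.379) z + (-0.656) z^2 = 0, i.e. a z^2 + b z + c = 0 with a = -0.656, b = -1.379, c = 1.
Discriminant D = b^2 - 4ac = (-1.379)^2 - 4*(-0.656)*1 = 1.901641 - (-2.624) = 4.525641.
D >= 0, so the roots are real: z = (-b +/- sqrt(D)) / (2a) = (1.379 +/- 2.127355) / (-1.312).
  z_1 = (1.379 + 2.127355) / (-1.312) = -2.6725,   |z_1| = 2.6725.
  z_2 = (1.379 - 2.127355) / (-1.312) = 0.5704,   |z_2| = 0.5704.
Moduli of all roots: 2.6725, 0.5704.
All moduli strictly greater than 1? No.
Verdict: Not invertible.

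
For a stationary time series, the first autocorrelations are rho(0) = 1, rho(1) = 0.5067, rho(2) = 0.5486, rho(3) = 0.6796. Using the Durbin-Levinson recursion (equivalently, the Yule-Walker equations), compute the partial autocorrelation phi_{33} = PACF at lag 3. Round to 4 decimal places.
\phi_{33} = 0.4960

The PACF at lag k is phi_{kk}, the last component of the solution
to the Yule-Walker system G_k phi = r_k where
  (G_k)_{ij} = rho(|i - j|), (r_k)_i = rho(i), i,j = 1..k.
Equivalently, Durbin-Levinson gives phi_{kk} iteratively:
  phi_{11} = rho(1)
  phi_{kk} = [rho(k) - sum_{j=1..k-1} phi_{k-1,j} rho(k-j)]
            / [1 - sum_{j=1..k-1} phi_{k-1,j} rho(j)],
  phi_{k,j} = phi_{k-1,j} - phi_{kk} phi_{k-1,k-j},  j = 1..k-1.
Step k = 1:
  phi_11 = rho(1) = 0.5067.
Step k = 2:
  phi_22 = [rho(2) - phi_11 rho(1)] / [1 - phi_11 rho(1)] = [0.5486 - (0.5067)(0.5067)] / [1 - (0.5067)(0.5067)]
         = 0.29185511 / 0.74325511 = 0.392672.
  Update: phi_21 = phi_11 - phi_22 phi_11 = 0.5067 - (0.392672)(0.5067) = 0.307733.
Step k = 3:
  phi_33 = [rho(3) - phi_21 rho(2) - phi_22 rho(1)] / [1 - phi_21 rho(1) - phi_22 rho(2)]
    numerator   = 0.6796 - (0.307733)(0.5486) - (0.392672)(0.5067) = 0.31181083
    denominator = 1 - (0.307733)(0.5067) - (0.392672)(0.5486) = 0.62865192
  phi_33 = 0.31181083 / 0.62865192 = 0.496.
Therefore phi_{33} = 0.4960.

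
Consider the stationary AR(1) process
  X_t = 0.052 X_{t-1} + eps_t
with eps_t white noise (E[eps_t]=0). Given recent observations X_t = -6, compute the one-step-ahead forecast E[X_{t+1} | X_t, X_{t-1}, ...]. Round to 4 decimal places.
E[X_{t+1} \mid \mathcal F_t] = -0.3120

For an AR(p) model X_t = c + sum_i phi_i X_{t-i} + eps_t, the
one-step-ahead conditional mean is
  E[X_{t+1} | X_t, ...] = c + sum_i phi_i X_{t+1-i}.
Substitute known values:
  E[X_{t+1} | ...] = (0.052) * (-6)
                   = -0.3120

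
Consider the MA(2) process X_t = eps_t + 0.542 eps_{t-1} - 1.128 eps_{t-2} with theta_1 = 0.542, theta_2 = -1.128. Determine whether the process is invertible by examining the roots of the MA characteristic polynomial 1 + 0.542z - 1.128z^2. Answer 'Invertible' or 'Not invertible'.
\text{Not invertible}

The MA(q) characteristic polynomial is P(z) = 1 + 0.542z - 1.128z^2.
Invertibility requires all roots to lie outside the unit circle, i.e. |z| > 1 for every root.
Set 1 + (0.542) z + (-1.128) z^2 = 0, i.e. a z^2 + b z + c = 0 with a = -1.128, b = 0.542, c = 1.
Discriminant D = b^2 - 4ac = (0.542)^2 - 4*(-1.128)*1 = 0.293764 - (-4.512) = 4.805764.
D >= 0, so the roots are real: z = (-b +/- sqrt(D)) / (2a) = (-0.542 +/- 2.192205) / (-2.256).
  z_1 = (-0.542 + 2.192205) / (-2.256) = -0.7315,   |z_1| = 0.7315.
  z_2 = (-0.542 - 2.192205) / (-2.256) = 1.212,   |z_2| = 1.212.
Moduli of all roots: 0.7315, 1.2120.
All moduli strictly greater than 1? No.
Verdict: Not invertible.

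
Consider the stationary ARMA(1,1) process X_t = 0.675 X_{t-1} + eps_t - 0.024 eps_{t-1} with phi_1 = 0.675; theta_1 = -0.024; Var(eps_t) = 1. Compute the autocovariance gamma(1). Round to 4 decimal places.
\gamma(1) = 1.1765

Multiply the model equation by X_{t-k} and take expectations. With theta_0 = psi_0 = 1 and psi_j the MA(infinity) weights, this gives
  gamma(k) - sum_i phi_i gamma(k-i) = c_k,
  c_k = sigma^2 * sum_{j=k..q} theta_j psi_{j-k}   (c_k = 0 for k > q),
using gamma(-m) = gamma(m).
psi-weights needed (psi_j = theta_j + sum_i phi_i psi_{j-i}):
  psi_1 = theta_1 + phi_1 = -0.024 + (0.675) = 0.651
Right-hand sides:
  c_0 = sigma^2 (1 + theta_1 psi_1) = 1 * (1 + (-0.024)(0.651)) = 1 * 0.984376 = 0.984376
  c_1 = sigma^2 theta_1 = 1 * (-0.024) = -0.024
  c_2 = 0
Equations for k = 0 and k = 1 (AR order 1):
  gamma(0) = phi_1 gamma(1) + c_0
  gamma(1) = phi_1 gamma(0) + c_1
Substituting the second into the first: gamma(0) (1 - phi_1^2) = c_0 + phi_1 c_1, so
  gamma(0) = (c_0 + phi_1 c_1) / (1 - phi_1^2) = (0.984376 + (0.675)(-0.024)) / (1 - (0.675)^2) = 0.968176 / 0.544375 = 1.778509.
  gamma(1) = phi_1 gamma(0) + c_1 = (0.675)(1.778509) + (-0.024) = 1.176494.
Therefore gamma(1) = 1.1765 (to 4 decimal places).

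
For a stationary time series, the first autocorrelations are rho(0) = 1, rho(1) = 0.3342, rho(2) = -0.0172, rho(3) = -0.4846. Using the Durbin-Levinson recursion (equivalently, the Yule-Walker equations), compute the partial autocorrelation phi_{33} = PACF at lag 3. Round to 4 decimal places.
\phi_{33} = -0.4939

The PACF at lag k is phi_{kk}, the last component of the solution
to the Yule-Walker system G_k phi = r_k where
  (G_k)_{ij} = rho(|i - j|), (r_k)_i = rho(i), i,j = 1..k.
Equivalently, Durbin-Levinson gives phi_{kk} iteratively:
  phi_{11} = rho(1)
  phi_{kk} = [rho(k) - sum_{j=1..k-1} phi_{k-1,j} rho(k-j)]
            / [1 - sum_{j=1..k-1} phi_{k-1,j} rho(j)],
  phi_{k,j} = phi_{k-1,j} - phi_{kk} phi_{k-1,k-j},  j = 1..k-1.
Step k = 1:
  phi_11 = rho(1) = 0.3342.
Step k = 2:
  phi_22 = [rho(2) - phi_11 rho(1)] / [1 - phi_11 rho(1)] = [-0.0172 - (0.3342)(0.3342)] / [1 - (0.3342)(0.3342)]
         = -0.12888964 / 0.88831036 = -0.145095.
  Update: phi_21 = phi_11 - phi_22 phi_11 = 0.3342 - (-0.145095)(0.3342) = 0.382691.
Step k = 3:
  phi_33 = [rho(3) - phi_21 rho(2) - phi_22 rho(1)] / [1 - phi_21 rho(1) - phi_22 rho(2)]
    numerator   = -0.4846 - (0.382691)(-0.0172) - (-0.145095)(0.3342) = -0.42952688
    denominator = 1 - (0.382691)(0.3342) - (-0.145095)(-0.0172) = 0.86960908
  phi_33 = -0.42952688 / 0.86960908 = -0.4939.
Therefore phi_{33} = -0.4939.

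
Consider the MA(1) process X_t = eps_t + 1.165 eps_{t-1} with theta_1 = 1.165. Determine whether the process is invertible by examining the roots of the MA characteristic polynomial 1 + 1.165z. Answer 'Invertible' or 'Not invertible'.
\text{Not invertible}

The MA(q) characteristic polynomial is P(z) = 1 + 1.165z.
Invertibility requires all roots to lie outside the unit circle, i.e. |z| > 1 for every root.
This is linear in z: 1 + (1.165) z = 0  =>  z = -1/(1.165) = -0.858369,  |z| = 0.858369.
Moduli of all roots: 0.8584.
All moduli strictly greater than 1? No.
Verdict: Not invertible.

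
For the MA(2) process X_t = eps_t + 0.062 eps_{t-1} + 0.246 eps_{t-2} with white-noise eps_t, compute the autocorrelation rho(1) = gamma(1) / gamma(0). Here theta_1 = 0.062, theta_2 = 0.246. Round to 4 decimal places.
\rho(1) = 0.0726

For an MA(q) process with theta_0 = 1, the autocovariance is
  gamma(k) = sigma^2 * sum_{i=0..q-k} theta_i * theta_{i+k},
and rho(k) = gamma(k) / gamma(0). Sigma^2 cancels.
  numerator   = (1)*(0.062) + (0.062)*(0.246) = 0.077252.
  denominator = (1)^2 + (0.062)^2 + (0.246)^2 = 1.06436.
  rho(1) = 0.077252 / 1.06436 = 0.0726.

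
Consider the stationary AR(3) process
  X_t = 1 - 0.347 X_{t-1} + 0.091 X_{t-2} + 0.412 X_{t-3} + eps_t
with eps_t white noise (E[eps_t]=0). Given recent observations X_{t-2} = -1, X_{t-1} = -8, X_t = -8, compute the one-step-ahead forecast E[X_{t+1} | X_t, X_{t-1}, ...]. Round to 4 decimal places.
E[X_{t+1} \mid \mathcal F_t] = 2.6360

For an AR(p) model X_t = c + sum_i phi_i X_{t-i} + eps_t, the
one-step-ahead conditional mean is
  E[X_{t+1} | X_t, ...] = c + sum_i phi_i X_{t+1-i}.
Substitute known values:
  E[X_{t+1} | ...] = 1 + (-0.347) * (-8) + (0.091) * (-8) + (0.412) * (-1)
                   = 2.6360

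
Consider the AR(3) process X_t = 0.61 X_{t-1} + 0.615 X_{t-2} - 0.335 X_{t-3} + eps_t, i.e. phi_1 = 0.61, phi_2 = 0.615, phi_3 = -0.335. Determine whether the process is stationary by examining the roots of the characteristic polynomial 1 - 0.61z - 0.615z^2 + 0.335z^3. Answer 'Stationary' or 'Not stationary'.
\text{Stationary}

The AR(p) characteristic polynomial is P(z) = 1 - 0.61z - 0.615z^2 + 0.335z^3.
Stationarity requires all roots to lie outside the unit circle, i.e. |z| > 1 for every root.
Degree 3: look for a simple real root z0 first, then factor out (1 - z/z0) and solve the remaining quadratic.
Testing z0 = 2: P(2) = 1 + (-0.61)(2) + (-0.615)(2)^2 + (0.335)(2)^3
  = 1 + (-1.22) + (-2.46) + (2.68) = 0.  So z_0 = 2 is a root, |z_0| = 2.
Divide out the factor (1 - 0.5 z) = (1 - z/z0) (since 1/z0 = 0.5):
  P(z) = (1 - 0.5 z)(1 + (-0.11) z + (-0.67) z^2)
  [check: z-coef -0.11 - (0.5) = -0.61; z^2-coef -0.67 - (0.5)(-0.11) = -0.615; z^3-coef -(0.5)(-0.67) = 0.335.]
Remaining roots from the quadratic factor 1 + (-0.11) z + (-0.67) z^2:
  Set 1 + (-0.11) z + (-0.67) z^2 = 0, i.e. a z^2 + b z + c = 0 with a = -0.67, b = -0.11, c = 1.
  Discriminant D = b^2 - 4ac = (-0.11)^2 - 4*(-0.67)*1 = 0.0121 - (-2.68) = 2.6921.
  D >= 0, so the roots are real: z = (-b +/- sqrt(D)) / (2a) = (0.11 +/- 1.640762) / (-1.34).
    z_1 = (0.11 + 1.640762) / (-1.34) = -1.3065,   |z_1| = 1.3065.
    z_2 = (0.11 - 1.640762) / (-1.34) = 1.1424,   |z_2| = 1.1424.
Moduli of all roots: 2.0000, 1.3065, 1.1424.
All moduli strictly greater than 1? Yes.
Verdict: Stationary.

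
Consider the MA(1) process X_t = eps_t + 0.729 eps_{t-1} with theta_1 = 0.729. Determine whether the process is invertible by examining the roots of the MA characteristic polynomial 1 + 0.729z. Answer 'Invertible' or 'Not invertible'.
\text{Invertible}

The MA(q) characteristic polynomial is P(z) = 1 + 0.729z.
Invertibility requires all roots to lie outside the unit circle, i.e. |z| > 1 for every root.
This is linear in z: 1 + (0.729) z = 0  =>  z = -1/(0.729) = -1.371742,  |z| = 1.371742.
Moduli of all roots: 1.3717.
All moduli strictly greater than 1? Yes.
Verdict: Invertible.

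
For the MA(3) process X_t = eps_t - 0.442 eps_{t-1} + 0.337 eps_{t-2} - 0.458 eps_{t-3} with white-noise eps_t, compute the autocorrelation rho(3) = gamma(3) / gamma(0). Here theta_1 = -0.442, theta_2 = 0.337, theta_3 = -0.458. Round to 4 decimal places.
\rho(3) = -0.3016

For an MA(q) process with theta_0 = 1, the autocovariance is
  gamma(k) = sigma^2 * sum_{i=0..q-k} theta_i * theta_{i+k},
and rho(k) = gamma(k) / gamma(0). Sigma^2 cancels.
  numerator   = (1)*(-0.458) = -0.458.
  denominator = (1)^2 + (-0.442)^2 + (0.337)^2 + (-0.458)^2 = 1.518697.
  rho(3) = -0.458 / 1.518697 = -0.3016.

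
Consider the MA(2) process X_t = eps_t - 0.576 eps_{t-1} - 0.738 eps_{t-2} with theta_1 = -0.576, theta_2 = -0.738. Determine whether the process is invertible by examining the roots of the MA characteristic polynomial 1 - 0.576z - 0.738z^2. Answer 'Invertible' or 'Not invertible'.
\text{Not invertible}

The MA(q) characteristic polynomial is P(z) = 1 - 0.576z - 0.738z^2.
Invertibility requires all roots to lie outside the unit circle, i.e. |z| > 1 for every root.
Set 1 + (-0.576) z + (-0.738) z^2 = 0, i.e. a z^2 + b z + c = 0 with a = -0.738, b = -0.576, c = 1.
Discriminant D = b^2 - 4ac = (-0.576)^2 - 4*(-0.738)*1 = 0.331776 - (-2.952) = 3.283776.
D >= 0, so the roots are real: z = (-b +/- sqrt(D)) / (2a) = (0.576 +/- 1.812119) / (-1.476).
  z_1 = (0.576 + 1.812119) / (-1.476) = -1.618,   |z_1| = 1.618.
  z_2 = (0.576 - 1.812119) / (-1.476) = 0.8375,   |z_2| = 0.8375.
Moduli of all roots: 1.6180, 0.8375.
All moduli strictly greater than 1? No.
Verdict: Not invertible.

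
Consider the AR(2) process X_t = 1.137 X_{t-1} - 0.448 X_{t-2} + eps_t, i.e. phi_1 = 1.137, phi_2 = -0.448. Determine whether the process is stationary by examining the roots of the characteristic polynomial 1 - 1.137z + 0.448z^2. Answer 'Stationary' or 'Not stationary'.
\text{Stationary}

The AR(p) characteristic polynomial is P(z) = 1 - 1.137z + 0.448z^2.
Stationarity requires all roots to lie outside the unit circle, i.e. |z| > 1 for every root.
Set 1 + (-1.137) z + (0.448) z^2 = 0, i.e. a z^2 + b z + c = 0 with a = 0.448, b = -1.137, c = 1.
Discriminant D = b^2 - 4ac = (-1.137)^2 - 4*(0.448)*1 = 1.292769 - (1.792) = -0.499231.
D < 0, so the roots are the complex-conjugate pair z = (-b +/- i sqrt(-D)) / (2a) = 1.269 +/- 0.7886i.
For a conjugate pair |z|^2 = z * conj(z) = (product of roots) = c/a = 1/(0.448) = 2.232143, so |z| = sqrt(2.232143) = 1.494 for both roots.
Moduli of all roots: 1.4940, 1.4940.
All moduli strictly greater than 1? Yes.
Verdict: Stationary.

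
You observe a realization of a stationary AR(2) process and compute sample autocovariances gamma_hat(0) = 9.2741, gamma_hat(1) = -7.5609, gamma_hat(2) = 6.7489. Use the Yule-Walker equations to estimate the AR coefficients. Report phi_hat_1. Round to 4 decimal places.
\hat\phi_{1} = -0.6620

The Yule-Walker equations for an AR(p) process read, in matrix form,
  Gamma_p phi = r_p,   with   (Gamma_p)_{ij} = gamma(|i - j|),
                       (r_p)_i = gamma(i),   i,j = 1..p.
Substitute the sample gammas (Toeplitz matrix and right-hand side of size 2):
  Gamma_p = [[9.2741, -7.5609], [-7.5609, 9.2741]]
  r_p     = [-7.5609, 6.7489]
Written out:
  9.2741 phi_1 - 7.5609 phi_2 = -7.5609
  -7.5609 phi_1 + 9.2741 phi_2 = 6.7489
Solve by Cramer's rule:
  det = gamma(0)^2 - gamma(1)^2 = (9.2741)^2 - (-7.5609)^2 = 86.00893081 - 57.16720881 = 28.841722
  phi_hat_1 = [gamma(1) gamma(0) - gamma(1) gamma(2)] / det = [(-7.5609)(9.2741) - (-7.5609)(6.7489)] / 28.841722 = -19.09278468 / 28.841722 = -0.662
  phi_hat_2 = [gamma(0) gamma(2) - gamma(1)^2] / det = [(9.2741)(6.7489) - (-7.5609)^2] / 28.841722 = 5.42276468 / 28.841722 = 0.188
So phi_hat = [-0.6620, 0.1880].
Therefore phi_hat_1 = -0.6620.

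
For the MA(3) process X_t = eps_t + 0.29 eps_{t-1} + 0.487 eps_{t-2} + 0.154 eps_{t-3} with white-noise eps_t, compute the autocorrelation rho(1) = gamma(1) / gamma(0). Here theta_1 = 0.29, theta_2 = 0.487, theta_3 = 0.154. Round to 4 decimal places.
\rho(1) = 0.3764

For an MA(q) process with theta_0 = 1, the autocovariance is
  gamma(k) = sigma^2 * sum_{i=0..q-k} theta_i * theta_{i+k},
and rho(k) = gamma(k) / gamma(0). Sigma^2 cancels.
  numerator   = (1)*(0.29) + (0.29)*(0.487) + (0.487)*(0.154) = 0.506228.
  denominator = (1)^2 + (0.29)^2 + (0.487)^2 + (0.154)^2 = 1.344985.
  rho(1) = 0.506228 / 1.344985 = 0.3764.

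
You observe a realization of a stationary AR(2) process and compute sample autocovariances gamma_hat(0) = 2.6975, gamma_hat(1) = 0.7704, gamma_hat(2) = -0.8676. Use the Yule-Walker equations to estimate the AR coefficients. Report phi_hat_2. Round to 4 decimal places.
\hat\phi_{2} = -0.4390

The Yule-Walker equations for an AR(p) process read, in matrix form,
  Gamma_p phi = r_p,   with   (Gamma_p)_{ij} = gamma(|i - j|),
                       (r_p)_i = gamma(i),   i,j = 1..p.
Substitute the sample gammas (Toeplitz matrix and right-hand side of size 2):
  Gamma_p = [[2.6975, 0.7704], [0.7704, 2.6975]]
  r_p     = [0.7704, -0.8676]
Written out:
  2.6975 phi_1 + 0.7704 phi_2 = 0.7704
  0.7704 phi_1 + 2.6975 phi_2 = -0.8676
Solve by Cramer's rule:
  det = gamma(0)^2 - gamma(1)^2 = (2.6975)^2 - (0.7704)^2 = 7.27650625 - 0.59351616 = 6.68299009
  phi_hat_1 = [gamma(1) gamma(0) - gamma(1) gamma(2)] / det = [(0.7704)(2.6975) - (0.7704)(-0.8676)] / 6.68299009 = 2.74655304 / 6.68299009 = 0.411
  phi_hat_2 = [gamma(0) gamma(2) - gamma(1)^2] / det = [(2.6975)(-0.8676) - (0.7704)^2] / 6.68299009 = -2.93386716 / 6.68299009 = -0.439
So phi_hat = [0.4110, -0.4390].
Therefore phi_hat_2 = -0.4390.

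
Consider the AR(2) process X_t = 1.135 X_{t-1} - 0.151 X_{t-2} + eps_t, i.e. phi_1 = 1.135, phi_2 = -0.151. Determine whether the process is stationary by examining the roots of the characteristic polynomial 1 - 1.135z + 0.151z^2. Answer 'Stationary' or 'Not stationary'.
\text{Stationary}

The AR(p) characteristic polynomial is P(z) = 1 - 1.135z + 0.151z^2.
Stationarity requires all roots to lie outside the unit circle, i.e. |z| > 1 for every root.
Set 1 + (-1.135) z + (0.151) z^2 = 0, i.e. a z^2 + b z + c = 0 with a = 0.151, b = -1.135, c = 1.
Discriminant D = b^2 - 4ac = (-1.135)^2 - 4*(0.151)*1 = 1.288225 - (0.604) = 0.684225.
D >= 0, so the roots are real: z = (-b +/- sqrt(D)) / (2a) = (1.135 +/- 0.827179) / (0.302).
  z_1 = (1.135 + 0.827179) / (0.302) = 6.4973,   |z_1| = 6.4973.
  z_2 = (1.135 - 0.827179) / (0.302) = 1.0193,   |z_2| = 1.0193.
Moduli of all roots: 6.4973, 1.0193.
All moduli strictly greater than 1? Yes.
Verdict: Stationary.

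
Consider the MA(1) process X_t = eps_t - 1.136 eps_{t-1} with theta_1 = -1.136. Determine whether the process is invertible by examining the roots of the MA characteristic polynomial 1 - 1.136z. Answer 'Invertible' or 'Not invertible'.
\text{Not invertible}

The MA(q) characteristic polynomial is P(z) = 1 - 1.136z.
Invertibility requires all roots to lie outside the unit circle, i.e. |z| > 1 for every root.
This is linear in z: 1 + (-1.136) z = 0  =>  z = -1/(-1.136) = 0.880282,  |z| = 0.880282.
Moduli of all roots: 0.8803.
All moduli strictly greater than 1? No.
Verdict: Not invertible.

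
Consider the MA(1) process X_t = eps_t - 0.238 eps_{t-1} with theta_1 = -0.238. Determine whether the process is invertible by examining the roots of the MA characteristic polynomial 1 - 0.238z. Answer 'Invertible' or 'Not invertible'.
\text{Invertible}

The MA(q) characteristic polynomial is P(z) = 1 - 0.238z.
Invertibility requires all roots to lie outside the unit circle, i.e. |z| > 1 for every root.
This is linear in z: 1 + (-0.238) z = 0  =>  z = -1/(-0.238) = 4.201681,  |z| = 4.201681.
Moduli of all roots: 4.2017.
All moduli strictly greater than 1? Yes.
Verdict: Invertible.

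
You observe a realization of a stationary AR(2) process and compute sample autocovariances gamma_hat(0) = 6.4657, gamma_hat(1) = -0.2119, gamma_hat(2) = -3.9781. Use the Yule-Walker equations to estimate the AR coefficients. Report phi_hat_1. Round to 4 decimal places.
\hat\phi_{1} = -0.0530

The Yule-Walker equations for an AR(p) process read, in matrix form,
  Gamma_p phi = r_p,   with   (Gamma_p)_{ij} = gamma(|i - j|),
                       (r_p)_i = gamma(i),   i,j = 1..p.
Substitute the sample gammas (Toeplitz matrix and right-hand side of size 2):
  Gamma_p = [[6.4657, -0.2119], [-0.2119, 6.4657]]
  r_p     = [-0.2119, -3.9781]
Written out:
  6.4657 phi_1 - 0.2119 phi_2 = -0.2119
  -0.2119 phi_1 + 6.4657 phi_2 = -3.9781
Solve by Cramer's rule:
  det = gamma(0)^2 - gamma(1)^2 = (6.4657)^2 - (-0.2119)^2 = 41.80527649 - 0.04490161 = 41.76037488
  phi_hat_1 = [gamma(1) gamma(0) - gamma(1) gamma(2)] / det = [(-0.2119)(6.4657) - (-0.2119)(-3.9781)] / 41.76037488 = -2.21304122 / 41.76037488 = -0.053
  phi_hat_2 = [gamma(0) gamma(2) - gamma(1)^2] / det = [(6.4657)(-3.9781) - (-0.2119)^2] / 41.76037488 = -25.76610278 / 41.76037488 = -0.617
So phi_hat = [-0.0530, -0.6170].
Therefore phi_hat_1 = -0.0530.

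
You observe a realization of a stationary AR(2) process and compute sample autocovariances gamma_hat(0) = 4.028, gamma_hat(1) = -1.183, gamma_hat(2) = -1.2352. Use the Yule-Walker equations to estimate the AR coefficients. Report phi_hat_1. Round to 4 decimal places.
\hat\phi_{1} = -0.4200

The Yule-Walker equations for an AR(p) process read, in matrix form,
  Gamma_p phi = r_p,   with   (Gamma_p)_{ij} = gamma(|i - j|),
                       (r_p)_i = gamma(i),   i,j = 1..p.
Substitute the sample gammas (Toeplitz matrix and right-hand side of size 2):
  Gamma_p = [[4.028, -1.183], [-1.183, 4.028]]
  r_p     = [-1.183, -1.2352]
Written out:
  4.028 phi_1 - 1.183 phi_2 = -1.183
  -1.183 phi_1 + 4.028 phi_2 = -1.2352
Solve by Cramer's rule:
  det = gamma(0)^2 - gamma(1)^2 = (4.028)^2 - (-1.183)^2 = 16.224784 - 1.399489 = 14.825295
  phi_hat_1 = [gamma(1) gamma(0) - gamma(1) gamma(2)] / det = [(-1.183)(4.028) - (-1.183)(-1.2352)] / 14.825295 = -6.2263656 / 14.825295 = -0.42
  phi_hat_2 = [gamma(0) gamma(2) - gamma(1)^2] / det = [(4.028)(-1.2352) - (-1.183)^2] / 14.825295 = -6.3748746 / 14.825295 = -0.43
So phi_hat = [-0.4200, -0.4300].
Therefore phi_hat_1 = -0.4200.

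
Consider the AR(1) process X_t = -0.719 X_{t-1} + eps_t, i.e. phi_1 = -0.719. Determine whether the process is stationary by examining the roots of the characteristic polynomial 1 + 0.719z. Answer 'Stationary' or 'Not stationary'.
\text{Stationary}

The AR(p) characteristic polynomial is P(z) = 1 + 0.719z.
Stationarity requires all roots to lie outside the unit circle, i.e. |z| > 1 for every root.
This is linear in z: 1 + (0.719) z = 0  =>  z = -1/(0.719) = -1.390821,  |z| = 1.390821.
Moduli of all roots: 1.3908.
All moduli strictly greater than 1? Yes.
Verdict: Stationary.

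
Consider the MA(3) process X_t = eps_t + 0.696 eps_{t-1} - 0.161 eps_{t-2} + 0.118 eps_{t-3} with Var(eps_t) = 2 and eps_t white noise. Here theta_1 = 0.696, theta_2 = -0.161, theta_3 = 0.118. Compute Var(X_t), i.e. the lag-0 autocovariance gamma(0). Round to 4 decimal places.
\gamma(0) = 3.0485

For an MA(q) process X_t = eps_t + sum_i theta_i eps_{t-i} with
Var(eps_t) = sigma^2, the variance is
  gamma(0) = sigma^2 * (1 + sum_i theta_i^2).
  sum_i theta_i^2 = (0.696)^2 + (-0.161)^2 + (0.118)^2 = 0.484416 + 0.025921 + 0.013924 = 0.524261.
  gamma(0) = 2 * (1 + 0.524261) = 2 * 1.524261 = 3.048522, which rounds to 3.0485.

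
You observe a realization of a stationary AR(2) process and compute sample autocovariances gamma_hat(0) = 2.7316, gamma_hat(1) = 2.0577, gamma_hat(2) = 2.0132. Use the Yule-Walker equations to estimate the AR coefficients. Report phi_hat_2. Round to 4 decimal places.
\hat\phi_{2} = 0.3920

The Yule-Walker equations for an AR(p) process read, in matrix form,
  Gamma_p phi = r_p,   with   (Gamma_p)_{ij} = gamma(|i - j|),
                       (r_p)_i = gamma(i),   i,j = 1..p.
Substitute the sample gammas (Toeplitz matrix and right-hand side of size 2):
  Gamma_p = [[2.7316, 2.0577], [2.0577, 2.7316]]
  r_p     = [2.0577, 2.0132]
Written out:
  2.7316 phi_1 + 2.0577 phi_2 = 2.0577
  2.0577 phi_1 + 2.7316 phi_2 = 2.0132
Solve by Cramer's rule:
  det = gamma(0)^2 - gamma(1)^2 = (2.7316)^2 - (2.0577)^2 = 7.46163856 - 4.23412929 = 3.22750927
  phi_hat_1 = [gamma(1) gamma(0) - gamma(1) gamma(2)] / det = [(2.0577)(2.7316) - (2.0577)(2.0132)] / 3.22750927 = 1.47825168 / 3.22750927 = 0.458
  phi_hat_2 = [gamma(0) gamma(2) - gamma(1)^2] / det = [(2.7316)(2.0132) - (2.0577)^2] / 3.22750927 = 1.26512783 / 3.22750927 = 0.392
So phi_hat = [0.4580, 0.3920].
Therefore phi_hat_2 = 0.3920.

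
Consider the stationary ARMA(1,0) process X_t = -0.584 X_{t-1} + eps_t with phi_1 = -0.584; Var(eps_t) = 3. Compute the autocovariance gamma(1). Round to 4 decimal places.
\gamma(1) = -2.6588

Multiply the model equation by X_{t-k} and take expectations. With theta_0 = psi_0 = 1 and psi_j the MA(infinity) weights, this gives
  gamma(k) - sum_i phi_i gamma(k-i) = c_k,
  c_k = sigma^2 * sum_{j=k..q} theta_j psi_{j-k}   (c_k = 0 for k > q),
using gamma(-m) = gamma(m).
Pure AR (q = 0): c_0 = sigma^2 = 3, c_k = 0 for k >= 1.
Equations for k = 0 and k = 1 (AR order 1):
  gamma(0) = phi_1 gamma(1) + c_0
  gamma(1) = phi_1 gamma(0) + c_1
Substituting the second into the first: gamma(0) (1 - phi_1^2) = c_0 + phi_1 c_1, so
  gamma(0) = c_0 / (1 - phi_1^2) = 3 / (1 - (-0.584)^2) = 3 / 0.658944 = 4.552739.
  gamma(1) = phi_1 gamma(0) = (-0.584)(4.552739) = -2.6588.
Therefore gamma(1) = -2.6588 (to 4 decimal places).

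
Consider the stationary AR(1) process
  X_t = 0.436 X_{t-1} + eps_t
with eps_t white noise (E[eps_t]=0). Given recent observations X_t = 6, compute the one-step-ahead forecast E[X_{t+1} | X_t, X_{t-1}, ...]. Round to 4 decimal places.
E[X_{t+1} \mid \mathcal F_t] = 2.6160

For an AR(p) model X_t = c + sum_i phi_i X_{t-i} + eps_t, the
one-step-ahead conditional mean is
  E[X_{t+1} | X_t, ...] = c + sum_i phi_i X_{t+1-i}.
Substitute known values:
  E[X_{t+1} | ...] = (0.436) * (6)
                   = 2.6160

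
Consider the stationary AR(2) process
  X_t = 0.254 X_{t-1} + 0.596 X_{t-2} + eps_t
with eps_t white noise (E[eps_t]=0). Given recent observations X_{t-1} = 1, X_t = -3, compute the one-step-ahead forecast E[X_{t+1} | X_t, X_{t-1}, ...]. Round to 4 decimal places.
E[X_{t+1} \mid \mathcal F_t] = -0.1660

For an AR(p) model X_t = c + sum_i phi_i X_{t-i} + eps_t, the
one-step-ahead conditional mean is
  E[X_{t+1} | X_t, ...] = c + sum_i phi_i X_{t+1-i}.
Substitute known values:
  E[X_{t+1} | ...] = (0.254) * (-3) + (0.596) * (1)
                   = -0.1660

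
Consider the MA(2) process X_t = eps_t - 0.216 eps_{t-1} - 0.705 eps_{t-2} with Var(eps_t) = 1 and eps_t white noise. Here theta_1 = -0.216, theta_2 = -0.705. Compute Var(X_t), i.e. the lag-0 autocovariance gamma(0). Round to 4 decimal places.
\gamma(0) = 1.5437

For an MA(q) process X_t = eps_t + sum_i theta_i eps_{t-i} with
Var(eps_t) = sigma^2, the variance is
  gamma(0) = sigma^2 * (1 + sum_i theta_i^2).
  sum_i theta_i^2 = (-0.216)^2 + (-0.705)^2 = 0.046656 + 0.497025 = 0.543681.
  gamma(0) = 1 * (1 + 0.543681) = 1 * 1.543681 = 1.543681, which rounds to 1.5437.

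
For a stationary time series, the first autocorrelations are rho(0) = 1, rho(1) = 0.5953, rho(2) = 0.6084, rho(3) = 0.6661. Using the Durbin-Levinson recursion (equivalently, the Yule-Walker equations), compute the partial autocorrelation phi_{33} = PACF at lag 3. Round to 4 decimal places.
\phi_{33} = 0.3889

The PACF at lag k is phi_{kk}, the last component of the solution
to the Yule-Walker system G_k phi = r_k where
  (G_k)_{ij} = rho(|i - j|), (r_k)_i = rho(i), i,j = 1..k.
Equivalently, Durbin-Levinson gives phi_{kk} iteratively:
  phi_{11} = rho(1)
  phi_{kk} = [rho(k) - sum_{j=1..k-1} phi_{k-1,j} rho(k-j)]
            / [1 - sum_{j=1..k-1} phi_{k-1,j} rho(j)],
  phi_{k,j} = phi_{k-1,j} - phi_{kk} phi_{k-1,k-j},  j = 1..k-1.
Step k = 1:
  phi_11 = rho(1) = 0.5953.
Step k = 2:
  phi_22 = [rho(2) - phi_11 rho(1)] / [1 - phi_11 rho(1)] = [0.6084 - (0.5953)(0.5953)] / [1 - (0.5953)(0.5953)]
         = 0.25401791 / 0.64561791 = 0.393449.
  Update: phi_21 = phi_11 - phi_22 phi_11 = 0.5953 - (0.393449)(0.5953) = 0.36108.
Step k = 3:
  phi_33 = [rho(3) - phi_21 rho(2) - phi_22 rho(1)] / [1 - phi_21 rho(1) - phi_22 rho(2)]
    numerator   = 0.6661 - (0.36108)(0.6084) - (0.393449)(0.5953) = 0.21219879
    denominator = 1 - (0.36108)(0.5953) - (0.393449)(0.6084) = 0.54567474
  phi_33 = 0.21219879 / 0.54567474 = 0.3889.
Therefore phi_{33} = 0.3889.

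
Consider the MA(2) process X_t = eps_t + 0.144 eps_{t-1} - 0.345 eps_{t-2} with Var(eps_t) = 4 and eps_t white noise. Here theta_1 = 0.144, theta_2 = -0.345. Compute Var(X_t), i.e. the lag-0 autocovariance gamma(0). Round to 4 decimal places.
\gamma(0) = 4.5590

For an MA(q) process X_t = eps_t + sum_i theta_i eps_{t-i} with
Var(eps_t) = sigma^2, the variance is
  gamma(0) = sigma^2 * (1 + sum_i theta_i^2).
  sum_i theta_i^2 = (0.144)^2 + (-0.345)^2 = 0.020736 + 0.119025 = 0.139761.
  gamma(0) = 4 * (1 + 0.139761) = 4 * 1.139761 = 4.559044, which rounds to 4.5590.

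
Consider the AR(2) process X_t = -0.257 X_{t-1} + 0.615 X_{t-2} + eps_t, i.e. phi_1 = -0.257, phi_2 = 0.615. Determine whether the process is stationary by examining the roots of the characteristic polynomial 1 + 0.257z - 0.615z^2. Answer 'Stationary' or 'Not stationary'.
\text{Stationary}

The AR(p) characteristic polynomial is P(z) = 1 + 0.257z - 0.615z^2.
Stationarity requires all roots to lie outside the unit circle, i.e. |z| > 1 for every root.
Set 1 + (0.257) z + (-0.615) z^2 = 0, i.e. a z^2 + b z + c = 0 with a = -0.615, b = 0.257, c = 1.
Discriminant D = b^2 - 4ac = (0.257)^2 - 4*(-0.615)*1 = 0.066049 - (-2.46) = 2.526049.
D >= 0, so the roots are real: z = (-b +/- sqrt(D)) / (2a) = (-0.257 +/- 1.589355) / (-1.23).
  z_1 = (-0.257 + 1.589355) / (-1.23) = -1.0832,   |z_1| = 1.0832.
  z_2 = (-0.257 - 1.589355) / (-1.23) = 1.5011,   |z_2| = 1.5011.
Moduli of all roots: 1.0832, 1.5011.
All moduli strictly greater than 1? Yes.
Verdict: Stationary.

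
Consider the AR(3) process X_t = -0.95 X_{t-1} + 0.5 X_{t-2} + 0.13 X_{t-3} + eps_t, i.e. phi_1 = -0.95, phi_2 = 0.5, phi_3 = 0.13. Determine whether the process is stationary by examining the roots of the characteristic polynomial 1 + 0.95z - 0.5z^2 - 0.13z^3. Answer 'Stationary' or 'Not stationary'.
\text{Not stationary}

The AR(p) characteristic polynomial is P(z) = 1 + 0.95z - 0.5z^2 - 0.13z^3.
Stationarity requires all roots to lie outside the unit circle, i.e. |z| > 1 for every root.
Degree 3: look for a simple real root z0 first, then factor out (1 - z/z0) and solve the remaining quadratic.
Testing z0 = -5: P(-5) = 1 + (0.95)(-5) + (-0.5)(-5)^2 + (-0.13)(-5)^3
  = 1 + (-4.75) + (-12.5) + (16.25) = 0.  So z_0 = -5 is a root, |z_0| = 5.
Divide out the factor (1 + 0.2 z) = (1 - z/z0) (since 1/z0 = -0.2):
  P(z) = (1 + 0.2 z)(1 + (0.75) z + (-0.65) z^2)
  [check: z-coef 0.75 - (-0.2) = 0.95; z^2-coef -0.65 - (-0.2)(0.75) = -0.5; z^3-coef -(-0.2)(-0.65) = -0.13.]
Remaining roots from the quadratic factor 1 + (0.75) z + (-0.65) z^2:
  Set 1 + (0.75) z + (-0.65) z^2 = 0, i.e. a z^2 + b z + c = 0 with a = -0.65, b = 0.75, c = 1.
  Discriminant D = b^2 - 4ac = (0.75)^2 - 4*(-0.65)*1 = 0.5625 - (-2.6) = 3.1625.
  D >= 0, so the roots are real: z = (-b +/- sqrt(D)) / (2a) = (-0.75 +/- 1.778342) / (-1.3).
    z_1 = (-0.75 + 1.778342) / (-1.3) = -0.791,   |z_1| = 0.791.
    z_2 = (-0.75 - 1.778342) / (-1.3) = 1.9449,   |z_2| = 1.9449.
Moduli of all roots: 5.0000, 0.7910, 1.9449.
All moduli strictly greater than 1? No.
Verdict: Not stationary.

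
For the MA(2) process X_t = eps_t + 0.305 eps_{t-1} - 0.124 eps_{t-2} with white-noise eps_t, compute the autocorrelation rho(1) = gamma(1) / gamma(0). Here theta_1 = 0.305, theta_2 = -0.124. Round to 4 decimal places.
\rho(1) = 0.2410

For an MA(q) process with theta_0 = 1, the autocovariance is
  gamma(k) = sigma^2 * sum_{i=0..q-k} theta_i * theta_{i+k},
and rho(k) = gamma(k) / gamma(0). Sigma^2 cancels.
  numerator   = (1)*(0.305) + (0.305)*(-0.124) = 0.26718.
  denominator = (1)^2 + (0.305)^2 + (-0.124)^2 = 1.108401.
  rho(1) = 0.26718 / 1.108401 = 0.2410.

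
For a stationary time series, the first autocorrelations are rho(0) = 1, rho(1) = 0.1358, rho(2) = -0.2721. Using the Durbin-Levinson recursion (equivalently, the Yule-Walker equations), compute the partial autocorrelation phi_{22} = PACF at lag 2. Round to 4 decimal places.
\phi_{22} = -0.2960

The PACF at lag k is phi_{kk}, the last component of the solution
to the Yule-Walker system G_k phi = r_k where
  (G_k)_{ij} = rho(|i - j|), (r_k)_i = rho(i), i,j = 1..k.
Equivalently, Durbin-Levinson gives phi_{kk} iteratively:
  phi_{11} = rho(1)
  phi_{kk} = [rho(k) - sum_{j=1..k-1} phi_{k-1,j} rho(k-j)]
            / [1 - sum_{j=1..k-1} phi_{k-1,j} rho(j)],
  phi_{k,j} = phi_{k-1,j} - phi_{kk} phi_{k-1,k-j},  j = 1..k-1.
Step k = 1:
  phi_11 = rho(1) = 0.1358.
Step k = 2:
  phi_22 = [rho(2) - phi_11 rho(1)] / [1 - phi_11 rho(1)] = [-0.2721 - (0.1358)(0.1358)] / [1 - (0.1358)(0.1358)]
         = -0.29054164 / 0.98155836 = -0.296.
Therefore phi_{22} = -0.2960.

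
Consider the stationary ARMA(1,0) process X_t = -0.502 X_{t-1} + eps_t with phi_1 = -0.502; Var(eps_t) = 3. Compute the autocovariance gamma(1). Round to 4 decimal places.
\gamma(1) = -2.0134

Multiply the model equation by X_{t-k} and take expectations. With theta_0 = psi_0 = 1 and psi_j the MA(infinity) weights, this gives
  gamma(k) - sum_i phi_i gamma(k-i) = c_k,
  c_k = sigma^2 * sum_{j=k..q} theta_j psi_{j-k}   (c_k = 0 for k > q),
using gamma(-m) = gamma(m).
Pure AR (q = 0): c_0 = sigma^2 = 3, c_k = 0 for k >= 1.
Equations for k = 0 and k = 1 (AR order 1):
  gamma(0) = phi_1 gamma(1) + c_0
  gamma(1) = phi_1 gamma(0) + c_1
Substituting the second into the first: gamma(0) (1 - phi_1^2) = c_0 + phi_1 c_1, so
  gamma(0) = c_0 / (1 - phi_1^2) = 3 / (1 - (-0.502)^2) = 3 / 0.747996 = 4.010717.
  gamma(1) = phi_1 gamma(0) = (-0.502)(4.010717) = -2.01338.
Therefore gamma(1) = -2.0134 (to 4 decimal places).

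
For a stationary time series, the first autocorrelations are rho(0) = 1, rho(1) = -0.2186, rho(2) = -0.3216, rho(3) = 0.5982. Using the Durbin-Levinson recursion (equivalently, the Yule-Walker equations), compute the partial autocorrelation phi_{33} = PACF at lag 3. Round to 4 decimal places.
\phi_{33} = 0.5141

The PACF at lag k is phi_{kk}, the last component of the solution
to the Yule-Walker system G_k phi = r_k where
  (G_k)_{ij} = rho(|i - j|), (r_k)_i = rho(i), i,j = 1..k.
Equivalently, Durbin-Levinson gives phi_{kk} iteratively:
  phi_{11} = rho(1)
  phi_{kk} = [rho(k) - sum_{j=1..k-1} phi_{k-1,j} rho(k-j)]
            / [1 - sum_{j=1..k-1} phi_{k-1,j} rho(j)],
  phi_{k,j} = phi_{k-1,j} - phi_{kk} phi_{k-1,k-j},  j = 1..k-1.
Step k = 1:
  phi_11 = rho(1) = -0.2186.
Step k = 2:
  phi_22 = [rho(2) - phi_11 rho(1)] / [1 - phi_11 rho(1)] = [-0.3216 - (-0.2186)(-0.2186)] / [1 - (-0.2186)(-0.2186)]
         = -0.36938596 / 0.95221404 = -0.387923.
  Update: phi_21 = phi_11 - phi_22 phi_11 = -0.2186 - (-0.387923)(-0.2186) = -0.3034.
Step k = 3:
  phi_33 = [rho(3) - phi_21 rho(2) - phi_22 rho(1)] / [1 - phi_21 rho(1) - phi_22 rho(2)]
    numerator   = 0.5982 - (-0.3034)(-0.3216) - (-0.387923)(-0.2186) = 0.41582653
    denominator = 1 - (-0.3034)(-0.2186) - (-0.387923)(-0.3216) = 0.80892064
  phi_33 = 0.41582653 / 0.80892064 = 0.5141.
Therefore phi_{33} = 0.5141.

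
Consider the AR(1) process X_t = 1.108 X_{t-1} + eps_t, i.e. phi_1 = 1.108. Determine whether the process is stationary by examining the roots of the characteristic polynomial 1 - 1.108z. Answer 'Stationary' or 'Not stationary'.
\text{Not stationary}

The AR(p) characteristic polynomial is P(z) = 1 - 1.108z.
Stationarity requires all roots to lie outside the unit circle, i.e. |z| > 1 for every root.
This is linear in z: 1 + (-1.108) z = 0  =>  z = -1/(-1.108) = 0.902527,  |z| = 0.902527.
Moduli of all roots: 0.9025.
All moduli strictly greater than 1? No.
Verdict: Not stationary.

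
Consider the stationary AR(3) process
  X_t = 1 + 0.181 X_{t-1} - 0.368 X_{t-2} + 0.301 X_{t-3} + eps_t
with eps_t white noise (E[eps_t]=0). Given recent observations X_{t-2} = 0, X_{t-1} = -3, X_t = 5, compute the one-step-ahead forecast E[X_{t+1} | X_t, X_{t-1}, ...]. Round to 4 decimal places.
E[X_{t+1} \mid \mathcal F_t] = 3.0090

For an AR(p) model X_t = c + sum_i phi_i X_{t-i} + eps_t, the
one-step-ahead conditional mean is
  E[X_{t+1} | X_t, ...] = c + sum_i phi_i X_{t+1-i}.
Substitute known values:
  E[X_{t+1} | ...] = 1 + (0.181) * (5) + (-0.368) * (-3) + (0.301) * (0)
                   = 3.0090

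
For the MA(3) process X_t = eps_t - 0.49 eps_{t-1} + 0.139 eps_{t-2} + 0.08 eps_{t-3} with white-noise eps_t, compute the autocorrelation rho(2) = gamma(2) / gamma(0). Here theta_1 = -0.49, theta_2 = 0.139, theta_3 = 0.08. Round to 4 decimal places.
\rho(2) = 0.0788

For an MA(q) process with theta_0 = 1, the autocovariance is
  gamma(k) = sigma^2 * sum_{i=0..q-k} theta_i * theta_{i+k},
and rho(k) = gamma(k) / gamma(0). Sigma^2 cancels.
  numerator   = (1)*(0.139) + (-0.49)*(0.08) = 0.0998.
  denominator = (1)^2 + (-0.49)^2 + (0.139)^2 + (0.08)^2 = 1.265821.
  rho(2) = 0.0998 / 1.265821 = 0.0788.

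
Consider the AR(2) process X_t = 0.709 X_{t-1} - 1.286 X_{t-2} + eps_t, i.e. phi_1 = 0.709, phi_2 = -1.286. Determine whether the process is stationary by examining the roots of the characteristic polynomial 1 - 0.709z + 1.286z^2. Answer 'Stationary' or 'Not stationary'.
\text{Not stationary}

The AR(p) characteristic polynomial is P(z) = 1 - 0.709z + 1.286z^2.
Stationarity requires all roots to lie outside the unit circle, i.e. |z| > 1 for every root.
Set 1 + (-0.709) z + (1.286) z^2 = 0, i.e. a z^2 + b z + c = 0 with a = 1.286, b = -0.709, c = 1.
Discriminant D = b^2 - 4ac = (-0.709)^2 - 4*(1.286)*1 = 0.502681 - (5.144) = -4.641319.
D < 0, so the roots are the complex-conjugate pair z = (-b +/- i sqrt(-D)) / (2a) = 0.2757 +/- 0.8376i.
For a conjugate pair |z|^2 = z * conj(z) = (product of roots) = c/a = 1/(1.286) = 0.777605, so |z| = sqrt(0.777605) = 0.8818 for both roots.
Moduli of all roots: 0.8818, 0.8818.
All moduli strictly greater than 1? No.
Verdict: Not stationary.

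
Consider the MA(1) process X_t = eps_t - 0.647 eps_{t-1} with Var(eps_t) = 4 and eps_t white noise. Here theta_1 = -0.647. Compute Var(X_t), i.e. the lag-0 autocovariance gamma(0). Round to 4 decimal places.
\gamma(0) = 5.6744

For an MA(q) process X_t = eps_t + sum_i theta_i eps_{t-i} with
Var(eps_t) = sigma^2, the variance is
  gamma(0) = sigma^2 * (1 + sum_i theta_i^2).
  sum_i theta_i^2 = (-0.647)^2 = 0.418609.
  gamma(0) = 4 * (1 + 0.418609) = 4 * 1.418609 = 5.674436, which rounds to 5.6744.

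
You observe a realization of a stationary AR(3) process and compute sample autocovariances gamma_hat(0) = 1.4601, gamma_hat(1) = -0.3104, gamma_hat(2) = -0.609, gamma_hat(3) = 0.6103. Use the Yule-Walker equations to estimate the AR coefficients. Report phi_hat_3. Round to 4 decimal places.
\hat\phi_{3} = 0.2510

The Yule-Walker equations for an AR(p) process read, in matrix form,
  Gamma_p phi = r_p,   with   (Gamma_p)_{ij} = gamma(|i - j|),
                       (r_p)_i = gamma(i),   i,j = 1..p.
Substitute the sample gammas (Toeplitz matrix and right-hand side of size 3):
  Gamma_p = [[1.4601, -0.3104, -0.609], [-0.3104, 1.4601, -0.3104], [-0.609, -0.3104, 1.4601]]
  r_p     = [-0.3104, -0.609, 0.6103]
Written out (R1..R3):
  (R1) 1.4601 phi_1 - 0.3104 phi_2 - 0.609 phi_3 = -0.3104
  (R2) -0.3104 phi_1 + 1.4601 phi_2 - 0.3104 phi_3 = -0.609
  (R3) -0.609 phi_1 - 0.3104 phi_2 + 1.4601 phi_3 = 0.6103
Gaussian elimination:
  R2 <- R2 - (-0.3104/1.4601) R1 = R2 - (-0.212588) R1:  1.394113 phi_2 - 0.439866 phi_3 = -0.674987
  R3 <- R3 - (-0.609/1.4601) R1 = R3 - (-0.417095) R1:  -0.439866 phi_2 + 1.206089 phi_3 = 0.480834
  R3 <- R3 - (-0.439866/1.394113) R2 = R3 - (-0.315517) R2:  1.067304 phi_3 = 0.267864
Back-substitution:
  phi_hat_3 = 0.267864 / 1.067304 = 0.250972
  phi_hat_2 = (-0.674987 - (-0.439866)(0.250972)) / 1.394113 = -0.404984
  phi_hat_1 = (-0.3104 - (-0.3104)(-0.404984) - (-0.609)(0.250972)) / 1.4601 = -0.194004
So phi_hat = [-0.1940, -0.4050, 0.2510].
Therefore phi_hat_3 = 0.2510.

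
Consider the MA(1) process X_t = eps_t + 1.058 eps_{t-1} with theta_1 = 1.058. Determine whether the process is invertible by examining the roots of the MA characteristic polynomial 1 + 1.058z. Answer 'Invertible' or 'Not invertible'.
\text{Not invertible}

The MA(q) characteristic polynomial is P(z) = 1 + 1.058z.
Invertibility requires all roots to lie outside the unit circle, i.e. |z| > 1 for every root.
This is linear in z: 1 + (1.058) z = 0  =>  z = -1/(1.058) = -0.94518,  |z| = 0.94518.
Moduli of all roots: 0.9452.
All moduli strictly greater than 1? No.
Verdict: Not invertible.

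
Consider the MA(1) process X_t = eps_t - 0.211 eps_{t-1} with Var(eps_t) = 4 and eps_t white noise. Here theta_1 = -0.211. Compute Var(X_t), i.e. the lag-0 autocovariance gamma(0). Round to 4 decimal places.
\gamma(0) = 4.1781

For an MA(q) process X_t = eps_t + sum_i theta_i eps_{t-i} with
Var(eps_t) = sigma^2, the variance is
  gamma(0) = sigma^2 * (1 + sum_i theta_i^2).
  sum_i theta_i^2 = (-0.211)^2 = 0.044521.
  gamma(0) = 4 * (1 + 0.044521) = 4 * 1.044521 = 4.178084, which rounds to 4.1781.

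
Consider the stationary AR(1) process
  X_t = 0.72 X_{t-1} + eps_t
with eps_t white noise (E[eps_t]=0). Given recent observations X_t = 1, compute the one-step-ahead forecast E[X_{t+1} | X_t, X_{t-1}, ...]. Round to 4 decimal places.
E[X_{t+1} \mid \mathcal F_t] = 0.7200

For an AR(p) model X_t = c + sum_i phi_i X_{t-i} + eps_t, the
one-step-ahead conditional mean is
  E[X_{t+1} | X_t, ...] = c + sum_i phi_i X_{t+1-i}.
Substitute known values:
  E[X_{t+1} | ...] = (0.72) * (1)
                   = 0.7200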